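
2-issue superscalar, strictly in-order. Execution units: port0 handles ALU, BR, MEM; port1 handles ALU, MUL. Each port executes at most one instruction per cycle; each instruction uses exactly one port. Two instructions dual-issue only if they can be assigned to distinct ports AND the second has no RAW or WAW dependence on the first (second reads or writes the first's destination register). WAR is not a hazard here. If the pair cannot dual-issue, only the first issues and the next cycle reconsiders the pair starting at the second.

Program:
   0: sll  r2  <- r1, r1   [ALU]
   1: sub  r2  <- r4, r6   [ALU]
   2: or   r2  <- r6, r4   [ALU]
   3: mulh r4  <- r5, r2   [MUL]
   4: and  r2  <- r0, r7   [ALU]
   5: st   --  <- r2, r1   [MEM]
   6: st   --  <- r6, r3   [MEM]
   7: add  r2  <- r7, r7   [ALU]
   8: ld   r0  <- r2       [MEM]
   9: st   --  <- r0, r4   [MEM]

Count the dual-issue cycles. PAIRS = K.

0. sll.ALU @i0  | WAW r2
1. sub.ALU @i1  | WAW r2
2. or.ALU @i2  | RAW r2
3. mulh.MUL and.ALU @i3&i4  | 2-wide
4. st.MEM @i5  | no-port MEM/MEM
5. st.MEM add.ALU @i6&i7  | 2-wide
6. ld.MEM @i8  | no-port MEM/MEM
7. st.MEM @i9  | tail

PAIRS = 2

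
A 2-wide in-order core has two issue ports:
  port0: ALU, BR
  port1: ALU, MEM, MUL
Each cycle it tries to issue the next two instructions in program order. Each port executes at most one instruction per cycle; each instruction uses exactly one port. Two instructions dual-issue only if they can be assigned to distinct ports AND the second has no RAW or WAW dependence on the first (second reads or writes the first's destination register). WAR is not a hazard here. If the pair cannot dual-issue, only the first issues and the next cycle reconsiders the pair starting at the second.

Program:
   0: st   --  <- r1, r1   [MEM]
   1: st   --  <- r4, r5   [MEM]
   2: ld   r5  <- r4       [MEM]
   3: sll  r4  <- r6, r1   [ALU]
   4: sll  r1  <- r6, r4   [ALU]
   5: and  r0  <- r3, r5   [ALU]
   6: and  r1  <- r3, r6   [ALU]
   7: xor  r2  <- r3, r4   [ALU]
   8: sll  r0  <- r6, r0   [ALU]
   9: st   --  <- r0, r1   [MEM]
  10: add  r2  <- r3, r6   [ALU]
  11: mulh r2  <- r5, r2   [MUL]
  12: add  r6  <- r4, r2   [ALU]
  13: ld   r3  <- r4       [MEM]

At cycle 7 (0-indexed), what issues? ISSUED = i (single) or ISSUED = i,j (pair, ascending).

#0 head=0: st.MEM i0 no-port MEM/MEM
#1 head=1: st.MEM i1 no-port MEM/MEM
#2 head=2: ld.MEM;sll.ALU i2,i3 dual
#3 head=4: sll.ALU;and.ALU i4,i5 dual
#4 head=6: and.ALU;xor.ALU i6,i7 dual
#5 head=8: sll.ALU i8 RAW r0
#6 head=9: st.MEM;add.ALU i9,i10 dual
#7 head=11: mulh.MUL i11 RAW r2
#8 head=12: add.ALU;ld.MEM i12,i13 dual

ISSUED = 11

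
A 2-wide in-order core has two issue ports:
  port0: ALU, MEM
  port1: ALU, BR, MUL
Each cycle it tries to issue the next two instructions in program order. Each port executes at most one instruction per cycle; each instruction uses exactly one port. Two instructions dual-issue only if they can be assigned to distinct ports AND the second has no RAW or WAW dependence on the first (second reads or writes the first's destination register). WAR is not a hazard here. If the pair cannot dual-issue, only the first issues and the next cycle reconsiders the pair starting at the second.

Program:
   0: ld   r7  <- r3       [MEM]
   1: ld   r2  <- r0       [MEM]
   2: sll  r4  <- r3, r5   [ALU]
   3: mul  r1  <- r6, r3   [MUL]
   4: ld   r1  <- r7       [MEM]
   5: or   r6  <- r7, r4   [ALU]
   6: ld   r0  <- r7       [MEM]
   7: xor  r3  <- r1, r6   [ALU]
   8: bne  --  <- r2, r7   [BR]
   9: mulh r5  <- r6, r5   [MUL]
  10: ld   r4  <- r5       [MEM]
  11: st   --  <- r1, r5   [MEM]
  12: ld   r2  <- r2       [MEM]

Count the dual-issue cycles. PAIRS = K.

PAIRS = 3

#0 head=0: ld i0 no-port MEM/MEM
#1 head=1: ld+sll i1&i2 pair
#2 head=3: mul i3 WAW r1
#3 head=4: ld+or i4&i5 pair
#4 head=6: ld+xor i6&i7 pair
#5 head=8: bne i8 no-port BR/MUL
#6 head=9: mulh i9 RAW r5
#7 head=10: ld i10 no-port MEM/MEM
#8 head=11: st i11 no-port MEM/MEM
#9 head=12: ld i12 tail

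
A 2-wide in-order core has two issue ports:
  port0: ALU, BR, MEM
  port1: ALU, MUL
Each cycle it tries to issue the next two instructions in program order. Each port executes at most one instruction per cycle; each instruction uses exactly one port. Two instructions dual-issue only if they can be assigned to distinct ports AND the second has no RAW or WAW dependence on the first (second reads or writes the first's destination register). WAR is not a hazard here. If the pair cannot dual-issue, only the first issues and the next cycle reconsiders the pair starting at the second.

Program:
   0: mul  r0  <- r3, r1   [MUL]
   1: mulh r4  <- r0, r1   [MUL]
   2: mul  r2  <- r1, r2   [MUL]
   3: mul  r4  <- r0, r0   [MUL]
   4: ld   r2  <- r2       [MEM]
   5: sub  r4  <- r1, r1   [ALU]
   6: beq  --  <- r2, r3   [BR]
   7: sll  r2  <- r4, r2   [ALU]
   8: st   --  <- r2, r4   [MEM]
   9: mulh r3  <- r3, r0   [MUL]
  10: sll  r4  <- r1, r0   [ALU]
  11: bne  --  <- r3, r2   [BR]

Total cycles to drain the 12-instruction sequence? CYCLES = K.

CYCLES = 8

t=0 i0:mul.MUL ; no-port MUL/MUL
t=1 i1:mulh.MUL ; no-port MUL/MUL
t=2 i2:mul.MUL ; no-port MUL/MUL
t=3 i3,i4:mul.MUL+ld.MEM ; pair
t=4 i5,i6:sub.ALU+beq.BR ; pair
t=5 i7:sll.ALU ; RAW r2
t=6 i8,i9:st.MEM+mulh.MUL ; pair
t=7 i10,i11:sll.ALU+bne.BR ; pair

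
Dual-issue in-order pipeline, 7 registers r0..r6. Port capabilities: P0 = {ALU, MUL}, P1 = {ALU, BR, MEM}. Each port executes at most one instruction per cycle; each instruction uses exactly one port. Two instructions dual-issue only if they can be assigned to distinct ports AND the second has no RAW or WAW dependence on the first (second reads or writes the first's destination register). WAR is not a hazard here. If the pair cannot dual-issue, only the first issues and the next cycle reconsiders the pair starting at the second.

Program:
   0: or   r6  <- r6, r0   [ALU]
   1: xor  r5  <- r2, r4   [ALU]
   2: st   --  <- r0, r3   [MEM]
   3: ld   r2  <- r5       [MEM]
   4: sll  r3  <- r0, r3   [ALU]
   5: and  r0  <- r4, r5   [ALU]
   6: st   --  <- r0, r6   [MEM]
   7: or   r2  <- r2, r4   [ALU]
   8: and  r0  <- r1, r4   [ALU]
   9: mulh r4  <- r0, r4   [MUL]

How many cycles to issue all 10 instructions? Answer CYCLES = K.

CYCLES = 7

c0: i0,i1 or.ALU;xor.ALU  dual
c1: i2 st.MEM  no-port MEM/MEM
c2: i3,i4 ld.MEM;sll.ALU  dual
c3: i5 and.ALU  RAW r0
c4: i6,i7 st.MEM;or.ALU  dual
c5: i8 and.ALU  RAW r0
c6: i9 mulh.MUL  tail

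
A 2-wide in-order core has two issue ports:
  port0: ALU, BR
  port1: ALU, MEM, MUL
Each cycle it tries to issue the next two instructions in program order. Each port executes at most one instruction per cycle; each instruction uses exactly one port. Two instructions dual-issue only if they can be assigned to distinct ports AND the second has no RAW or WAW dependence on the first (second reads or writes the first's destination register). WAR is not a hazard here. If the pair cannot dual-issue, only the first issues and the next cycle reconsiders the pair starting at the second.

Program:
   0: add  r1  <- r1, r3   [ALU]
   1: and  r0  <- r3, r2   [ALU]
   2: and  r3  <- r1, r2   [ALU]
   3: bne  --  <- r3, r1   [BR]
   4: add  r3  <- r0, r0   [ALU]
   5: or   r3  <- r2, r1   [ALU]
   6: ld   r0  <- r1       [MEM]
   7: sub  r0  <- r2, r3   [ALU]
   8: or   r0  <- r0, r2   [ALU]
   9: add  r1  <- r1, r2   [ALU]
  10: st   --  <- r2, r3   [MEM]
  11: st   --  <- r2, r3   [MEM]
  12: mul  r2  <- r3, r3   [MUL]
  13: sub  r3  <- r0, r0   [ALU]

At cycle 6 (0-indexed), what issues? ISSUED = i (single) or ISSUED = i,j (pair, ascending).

  cy0 -> i0/i1 (add.ALU+and.ALU) 2-wide
  cy1 -> i2 (and.ALU) RAW r3
  cy2 -> i3/i4 (bne.BR+add.ALU) 2-wide
  cy3 -> i5/i6 (or.ALU+ld.MEM) 2-wide
  cy4 -> i7 (sub.ALU) RAW+WAW r0
  cy5 -> i8/i9 (or.ALU+add.ALU) 2-wide
  cy6 -> i10 (st.MEM) no-port MEM/MEM
  cy7 -> i11 (st.MEM) no-port MEM/MUL
  cy8 -> i12/i13 (mul.MUL+sub.ALU) 2-wide

ISSUED = 10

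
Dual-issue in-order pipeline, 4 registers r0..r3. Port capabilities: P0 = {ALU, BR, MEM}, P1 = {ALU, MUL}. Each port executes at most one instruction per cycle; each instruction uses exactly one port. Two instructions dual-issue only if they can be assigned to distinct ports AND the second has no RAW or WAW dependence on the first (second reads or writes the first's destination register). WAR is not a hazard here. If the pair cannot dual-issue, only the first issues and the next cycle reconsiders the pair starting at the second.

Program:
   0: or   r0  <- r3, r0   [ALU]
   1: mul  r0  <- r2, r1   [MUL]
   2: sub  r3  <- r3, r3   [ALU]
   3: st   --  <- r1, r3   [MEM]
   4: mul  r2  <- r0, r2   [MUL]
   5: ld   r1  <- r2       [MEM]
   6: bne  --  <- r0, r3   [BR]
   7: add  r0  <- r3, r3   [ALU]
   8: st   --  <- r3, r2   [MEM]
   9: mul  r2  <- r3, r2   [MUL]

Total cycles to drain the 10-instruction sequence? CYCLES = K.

  cy0 -> i0 (or.ALU) WAW r0
  cy1 -> i1+i2 (mul.MUL+sub.ALU) dual
  cy2 -> i3+i4 (st.MEM+mul.MUL) dual
  cy3 -> i5 (ld.MEM) no-port MEM/BR
  cy4 -> i6+i7 (bne.BR+add.ALU) dual
  cy5 -> i8+i9 (st.MEM+mul.MUL) dual

CYCLES = 6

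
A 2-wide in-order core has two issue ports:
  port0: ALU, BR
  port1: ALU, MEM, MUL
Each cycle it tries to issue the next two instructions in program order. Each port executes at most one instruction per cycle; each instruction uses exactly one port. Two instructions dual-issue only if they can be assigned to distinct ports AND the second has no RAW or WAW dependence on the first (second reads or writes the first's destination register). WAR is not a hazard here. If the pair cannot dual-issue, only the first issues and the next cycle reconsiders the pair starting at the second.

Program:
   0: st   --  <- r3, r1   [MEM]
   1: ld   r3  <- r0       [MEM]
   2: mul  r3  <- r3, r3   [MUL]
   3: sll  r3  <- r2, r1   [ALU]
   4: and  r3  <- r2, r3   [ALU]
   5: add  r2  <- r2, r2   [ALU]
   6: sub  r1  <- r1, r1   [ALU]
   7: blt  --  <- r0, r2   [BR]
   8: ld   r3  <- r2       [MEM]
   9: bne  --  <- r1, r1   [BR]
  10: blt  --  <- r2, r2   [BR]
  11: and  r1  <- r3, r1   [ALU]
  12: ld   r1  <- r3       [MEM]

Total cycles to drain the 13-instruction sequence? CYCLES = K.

  cy0 -> i0 (st.MEM) no-port MEM/MEM
  cy1 -> i1 (ld.MEM) no-port MEM/MUL
  cy2 -> i2 (mul.MUL) WAW r3
  cy3 -> i3 (sll.ALU) RAW+WAW r3
  cy4 -> i4&i5 (and.ALU add.ALU) dual
  cy5 -> i6&i7 (sub.ALU blt.BR) dual
  cy6 -> i8&i9 (ld.MEM bne.BR) dual
  cy7 -> i10&i11 (blt.BR and.ALU) dual
  cy8 -> i12 (ld.MEM) tail

CYCLES = 9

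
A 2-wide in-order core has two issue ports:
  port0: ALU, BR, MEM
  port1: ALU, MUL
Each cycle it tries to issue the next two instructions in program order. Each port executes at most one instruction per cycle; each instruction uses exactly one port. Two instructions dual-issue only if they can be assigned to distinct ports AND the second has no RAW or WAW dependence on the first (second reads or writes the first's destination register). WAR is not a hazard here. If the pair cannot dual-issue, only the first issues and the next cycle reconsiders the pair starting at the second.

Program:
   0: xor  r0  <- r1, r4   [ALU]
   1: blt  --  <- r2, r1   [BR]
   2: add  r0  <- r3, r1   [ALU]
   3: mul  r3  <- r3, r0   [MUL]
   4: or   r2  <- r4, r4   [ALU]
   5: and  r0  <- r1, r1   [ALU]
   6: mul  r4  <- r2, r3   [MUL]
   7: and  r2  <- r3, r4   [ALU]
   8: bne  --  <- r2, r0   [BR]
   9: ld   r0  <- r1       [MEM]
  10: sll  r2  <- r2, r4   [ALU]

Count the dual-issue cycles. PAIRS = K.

PAIRS = 4

[0] i0,i1  xor/blt  -- 2-wide
[1] i2  add  -- RAW r0
[2] i3,i4  mul/or  -- 2-wide
[3] i5,i6  and/mul  -- 2-wide
[4] i7  and  -- RAW r2
[5] i8  bne  -- no-port BR/MEM
[6] i9,i10  ld/sll  -- 2-wide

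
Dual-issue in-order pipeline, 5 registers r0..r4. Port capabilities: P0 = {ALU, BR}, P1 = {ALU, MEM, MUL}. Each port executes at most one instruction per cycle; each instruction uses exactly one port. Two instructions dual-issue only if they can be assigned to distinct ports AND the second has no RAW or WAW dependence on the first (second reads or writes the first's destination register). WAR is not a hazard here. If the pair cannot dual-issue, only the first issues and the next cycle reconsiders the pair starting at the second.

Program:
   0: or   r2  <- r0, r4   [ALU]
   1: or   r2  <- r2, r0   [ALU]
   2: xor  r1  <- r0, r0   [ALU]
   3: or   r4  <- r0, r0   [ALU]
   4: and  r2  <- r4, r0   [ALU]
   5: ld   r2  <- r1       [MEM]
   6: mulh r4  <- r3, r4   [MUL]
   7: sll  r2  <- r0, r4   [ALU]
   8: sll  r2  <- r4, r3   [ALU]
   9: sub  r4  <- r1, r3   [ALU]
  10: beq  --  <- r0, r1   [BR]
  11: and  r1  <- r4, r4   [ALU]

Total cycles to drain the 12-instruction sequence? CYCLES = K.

CYCLES = 9

  cy0 -> i0 (or.ALU) RAW+WAW r2
  cy1 -> i1,i2 (or.ALU+xor.ALU) dual
  cy2 -> i3 (or.ALU) RAW r4
  cy3 -> i4 (and.ALU) WAW r2
  cy4 -> i5 (ld.MEM) no-port MEM/MUL
  cy5 -> i6 (mulh.MUL) RAW r4
  cy6 -> i7 (sll.ALU) WAW r2
  cy7 -> i8,i9 (sll.ALU+sub.ALU) dual
  cy8 -> i10,i11 (beq.BR+and.ALU) dual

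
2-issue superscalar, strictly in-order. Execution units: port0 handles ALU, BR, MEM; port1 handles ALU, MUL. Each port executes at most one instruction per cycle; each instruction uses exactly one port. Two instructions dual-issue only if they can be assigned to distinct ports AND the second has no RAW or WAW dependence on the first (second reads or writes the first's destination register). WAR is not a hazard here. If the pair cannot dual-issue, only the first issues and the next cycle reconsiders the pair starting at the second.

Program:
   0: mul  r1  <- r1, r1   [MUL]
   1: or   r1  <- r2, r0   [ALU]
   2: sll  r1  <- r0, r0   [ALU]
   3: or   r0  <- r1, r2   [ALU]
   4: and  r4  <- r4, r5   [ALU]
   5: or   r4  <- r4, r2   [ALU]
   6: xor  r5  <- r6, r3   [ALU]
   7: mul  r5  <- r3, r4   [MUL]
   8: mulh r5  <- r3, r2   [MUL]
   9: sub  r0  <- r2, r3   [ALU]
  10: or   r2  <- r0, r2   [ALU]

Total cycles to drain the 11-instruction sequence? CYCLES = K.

CYCLES = 8

  cy0 -> i0 (mul) WAW r1
  cy1 -> i1 (or) WAW r1
  cy2 -> i2 (sll) RAW r1
  cy3 -> i3+i4 (or+and) 2-wide
  cy4 -> i5+i6 (or+xor) 2-wide
  cy5 -> i7 (mul) no-port MUL/MUL
  cy6 -> i8+i9 (mulh+sub) 2-wide
  cy7 -> i10 (or) tail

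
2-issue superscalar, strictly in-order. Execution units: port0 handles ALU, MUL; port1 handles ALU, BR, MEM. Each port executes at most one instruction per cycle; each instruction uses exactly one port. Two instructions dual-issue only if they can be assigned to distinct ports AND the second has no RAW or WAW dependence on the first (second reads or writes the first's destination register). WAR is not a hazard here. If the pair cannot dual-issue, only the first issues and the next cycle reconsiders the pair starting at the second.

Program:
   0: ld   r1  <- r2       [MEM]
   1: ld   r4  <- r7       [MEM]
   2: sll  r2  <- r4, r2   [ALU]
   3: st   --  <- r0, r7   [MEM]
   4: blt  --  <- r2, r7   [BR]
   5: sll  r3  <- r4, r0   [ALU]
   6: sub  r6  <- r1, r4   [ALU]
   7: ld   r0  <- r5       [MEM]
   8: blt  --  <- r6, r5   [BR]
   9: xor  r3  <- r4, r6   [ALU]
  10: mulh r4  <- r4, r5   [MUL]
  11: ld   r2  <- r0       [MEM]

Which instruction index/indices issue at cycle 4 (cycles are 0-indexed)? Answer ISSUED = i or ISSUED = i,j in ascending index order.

0. ld @i0  | no-port MEM/MEM
1. ld @i1  | RAW r4
2. sll;st @i2&i3  | 2-wide
3. blt;sll @i4&i5  | 2-wide
4. sub;ld @i6&i7  | 2-wide
5. blt;xor @i8&i9  | 2-wide
6. mulh;ld @i10&i11  | 2-wide

ISSUED = 6,7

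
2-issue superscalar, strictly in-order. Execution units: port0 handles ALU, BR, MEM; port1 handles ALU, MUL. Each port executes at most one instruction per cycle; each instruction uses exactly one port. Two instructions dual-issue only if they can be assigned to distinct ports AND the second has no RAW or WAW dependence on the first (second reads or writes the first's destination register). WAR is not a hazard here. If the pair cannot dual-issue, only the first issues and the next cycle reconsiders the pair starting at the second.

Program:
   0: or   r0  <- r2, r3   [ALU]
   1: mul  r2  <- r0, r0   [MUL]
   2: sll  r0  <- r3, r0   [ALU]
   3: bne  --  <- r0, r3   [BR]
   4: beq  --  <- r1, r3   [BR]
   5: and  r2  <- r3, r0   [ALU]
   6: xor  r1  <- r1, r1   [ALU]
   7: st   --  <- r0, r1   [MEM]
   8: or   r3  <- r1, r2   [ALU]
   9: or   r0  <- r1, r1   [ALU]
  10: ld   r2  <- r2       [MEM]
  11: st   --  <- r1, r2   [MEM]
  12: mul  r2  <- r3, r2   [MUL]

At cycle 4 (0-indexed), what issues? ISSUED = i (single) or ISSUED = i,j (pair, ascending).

ISSUED = 6

  cy0 -> i0 (or.ALU) RAW r0
  cy1 -> i1/i2 (mul.MUL+sll.ALU) 2-wide
  cy2 -> i3 (bne.BR) no-port BR/BR
  cy3 -> i4/i5 (beq.BR+and.ALU) 2-wide
  cy4 -> i6 (xor.ALU) RAW r1
  cy5 -> i7/i8 (st.MEM+or.ALU) 2-wide
  cy6 -> i9/i10 (or.ALU+ld.MEM) 2-wide
  cy7 -> i11/i12 (st.MEM+mul.MUL) 2-wide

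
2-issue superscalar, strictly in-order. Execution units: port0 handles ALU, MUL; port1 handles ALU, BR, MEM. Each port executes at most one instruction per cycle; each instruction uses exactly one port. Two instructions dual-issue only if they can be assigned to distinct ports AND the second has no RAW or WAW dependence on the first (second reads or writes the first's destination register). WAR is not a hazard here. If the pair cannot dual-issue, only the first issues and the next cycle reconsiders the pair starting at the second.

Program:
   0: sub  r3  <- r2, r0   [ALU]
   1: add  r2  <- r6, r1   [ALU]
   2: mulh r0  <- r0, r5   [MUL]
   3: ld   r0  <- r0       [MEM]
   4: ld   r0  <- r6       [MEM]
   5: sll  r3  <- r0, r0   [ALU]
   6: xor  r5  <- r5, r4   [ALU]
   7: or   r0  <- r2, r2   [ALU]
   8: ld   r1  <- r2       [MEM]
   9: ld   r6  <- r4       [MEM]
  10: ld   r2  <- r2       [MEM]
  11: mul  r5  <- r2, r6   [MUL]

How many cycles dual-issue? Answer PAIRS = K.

[0] i0&i1  sub.ALU;add.ALU  -- 2-wide
[1] i2  mulh.MUL  -- RAW+WAW r0
[2] i3  ld.MEM  -- no-port MEM/MEM
[3] i4  ld.MEM  -- RAW r0
[4] i5&i6  sll.ALU;xor.ALU  -- 2-wide
[5] i7&i8  or.ALU;ld.MEM  -- 2-wide
[6] i9  ld.MEM  -- no-port MEM/MEM
[7] i10  ld.MEM  -- RAW r2
[8] i11  mul.MUL  -- tail

PAIRS = 3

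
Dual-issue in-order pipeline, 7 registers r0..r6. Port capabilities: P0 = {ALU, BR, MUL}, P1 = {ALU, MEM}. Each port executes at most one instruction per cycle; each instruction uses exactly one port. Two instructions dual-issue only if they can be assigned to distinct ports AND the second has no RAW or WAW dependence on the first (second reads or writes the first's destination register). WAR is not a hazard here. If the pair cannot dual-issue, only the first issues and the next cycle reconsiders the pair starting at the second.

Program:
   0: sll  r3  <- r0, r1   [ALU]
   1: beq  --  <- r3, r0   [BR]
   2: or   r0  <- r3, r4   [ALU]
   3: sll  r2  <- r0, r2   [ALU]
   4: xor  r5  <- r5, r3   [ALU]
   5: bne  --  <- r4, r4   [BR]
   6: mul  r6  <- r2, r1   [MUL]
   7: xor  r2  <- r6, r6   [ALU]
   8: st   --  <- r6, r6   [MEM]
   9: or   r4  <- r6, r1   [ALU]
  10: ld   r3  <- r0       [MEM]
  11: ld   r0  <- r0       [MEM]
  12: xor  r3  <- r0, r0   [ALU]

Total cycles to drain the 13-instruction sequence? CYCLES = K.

[0] i0  sll  -- RAW r3
[1] i1,i2  beq/or  -- pair
[2] i3,i4  sll/xor  -- pair
[3] i5  bne  -- no-port BR/MUL
[4] i6  mul  -- RAW r6
[5] i7,i8  xor/st  -- pair
[6] i9,i10  or/ld  -- pair
[7] i11  ld  -- RAW r0
[8] i12  xor  -- tail

CYCLES = 9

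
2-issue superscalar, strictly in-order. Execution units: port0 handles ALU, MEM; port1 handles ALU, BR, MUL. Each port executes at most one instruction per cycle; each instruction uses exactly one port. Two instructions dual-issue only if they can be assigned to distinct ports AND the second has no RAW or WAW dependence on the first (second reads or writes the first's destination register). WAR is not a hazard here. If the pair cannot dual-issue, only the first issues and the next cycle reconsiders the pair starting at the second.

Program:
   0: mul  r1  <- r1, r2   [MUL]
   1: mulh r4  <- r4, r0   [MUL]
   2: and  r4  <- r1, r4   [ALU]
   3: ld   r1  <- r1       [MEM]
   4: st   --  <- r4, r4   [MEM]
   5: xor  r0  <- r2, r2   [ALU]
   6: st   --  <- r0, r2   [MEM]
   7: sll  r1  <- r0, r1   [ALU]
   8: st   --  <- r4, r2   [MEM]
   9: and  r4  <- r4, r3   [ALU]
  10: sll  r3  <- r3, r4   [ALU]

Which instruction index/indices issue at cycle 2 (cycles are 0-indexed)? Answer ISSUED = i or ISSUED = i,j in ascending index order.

ISSUED = 2,3

t=0 i0:mul ; no-port MUL/MUL
t=1 i1:mulh ; RAW+WAW r4
t=2 i2/i3:and ld ; dual
t=3 i4/i5:st xor ; dual
t=4 i6/i7:st sll ; dual
t=5 i8/i9:st and ; dual
t=6 i10:sll ; tail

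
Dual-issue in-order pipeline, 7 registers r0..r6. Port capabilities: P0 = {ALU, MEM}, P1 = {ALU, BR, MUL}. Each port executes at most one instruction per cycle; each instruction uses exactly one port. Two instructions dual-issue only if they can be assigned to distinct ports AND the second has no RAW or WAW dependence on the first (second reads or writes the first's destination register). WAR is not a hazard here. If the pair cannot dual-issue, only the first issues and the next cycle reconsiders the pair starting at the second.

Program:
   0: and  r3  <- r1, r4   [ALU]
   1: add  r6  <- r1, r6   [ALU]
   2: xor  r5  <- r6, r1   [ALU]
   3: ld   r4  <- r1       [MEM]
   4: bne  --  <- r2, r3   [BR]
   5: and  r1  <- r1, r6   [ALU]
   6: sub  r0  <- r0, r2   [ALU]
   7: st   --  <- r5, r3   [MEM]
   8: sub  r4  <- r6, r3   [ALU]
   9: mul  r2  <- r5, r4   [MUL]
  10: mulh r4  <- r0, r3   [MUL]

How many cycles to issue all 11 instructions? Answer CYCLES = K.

CYCLES = 7

0. and.ALU/add.ALU @i0&i1  | dual
1. xor.ALU/ld.MEM @i2&i3  | dual
2. bne.BR/and.ALU @i4&i5  | dual
3. sub.ALU/st.MEM @i6&i7  | dual
4. sub.ALU @i8  | RAW r4
5. mul.MUL @i9  | no-port MUL/MUL
6. mulh.MUL @i10  | tail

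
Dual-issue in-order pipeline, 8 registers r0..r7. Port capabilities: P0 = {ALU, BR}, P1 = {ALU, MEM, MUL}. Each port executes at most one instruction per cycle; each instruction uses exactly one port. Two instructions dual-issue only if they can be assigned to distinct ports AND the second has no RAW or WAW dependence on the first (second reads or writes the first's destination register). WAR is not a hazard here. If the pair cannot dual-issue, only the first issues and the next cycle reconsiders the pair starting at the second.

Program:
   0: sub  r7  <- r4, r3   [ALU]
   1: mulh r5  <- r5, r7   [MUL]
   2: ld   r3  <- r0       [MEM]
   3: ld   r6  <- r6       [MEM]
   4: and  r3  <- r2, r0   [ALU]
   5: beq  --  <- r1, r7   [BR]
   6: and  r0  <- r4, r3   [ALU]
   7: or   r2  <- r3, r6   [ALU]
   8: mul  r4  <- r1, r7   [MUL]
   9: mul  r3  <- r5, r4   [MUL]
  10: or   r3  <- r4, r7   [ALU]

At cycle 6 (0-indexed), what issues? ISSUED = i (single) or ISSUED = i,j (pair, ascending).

  cy0 -> i0 (sub) RAW r7
  cy1 -> i1 (mulh) no-port MUL/MEM
  cy2 -> i2 (ld) no-port MEM/MEM
  cy3 -> i3/i4 (ld and) pair
  cy4 -> i5/i6 (beq and) pair
  cy5 -> i7/i8 (or mul) pair
  cy6 -> i9 (mul) WAW r3
  cy7 -> i10 (or) tail

ISSUED = 9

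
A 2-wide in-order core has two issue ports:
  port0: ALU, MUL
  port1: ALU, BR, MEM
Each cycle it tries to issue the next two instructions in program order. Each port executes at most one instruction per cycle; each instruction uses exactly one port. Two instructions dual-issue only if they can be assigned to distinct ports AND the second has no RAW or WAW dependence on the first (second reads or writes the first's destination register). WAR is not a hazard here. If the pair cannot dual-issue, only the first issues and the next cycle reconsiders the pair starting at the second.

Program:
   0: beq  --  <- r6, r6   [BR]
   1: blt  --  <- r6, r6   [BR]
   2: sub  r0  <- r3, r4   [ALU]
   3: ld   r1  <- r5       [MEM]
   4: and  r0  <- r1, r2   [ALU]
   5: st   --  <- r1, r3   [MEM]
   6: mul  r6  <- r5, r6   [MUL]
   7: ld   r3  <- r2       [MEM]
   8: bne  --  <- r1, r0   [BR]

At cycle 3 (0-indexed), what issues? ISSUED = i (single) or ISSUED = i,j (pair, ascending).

ISSUED = 4,5

0. beq @i0  | no-port BR/BR
1. blt;sub @i1&i2  | 2-wide
2. ld @i3  | RAW r1
3. and;st @i4&i5  | 2-wide
4. mul;ld @i6&i7  | 2-wide
5. bne @i8  | tail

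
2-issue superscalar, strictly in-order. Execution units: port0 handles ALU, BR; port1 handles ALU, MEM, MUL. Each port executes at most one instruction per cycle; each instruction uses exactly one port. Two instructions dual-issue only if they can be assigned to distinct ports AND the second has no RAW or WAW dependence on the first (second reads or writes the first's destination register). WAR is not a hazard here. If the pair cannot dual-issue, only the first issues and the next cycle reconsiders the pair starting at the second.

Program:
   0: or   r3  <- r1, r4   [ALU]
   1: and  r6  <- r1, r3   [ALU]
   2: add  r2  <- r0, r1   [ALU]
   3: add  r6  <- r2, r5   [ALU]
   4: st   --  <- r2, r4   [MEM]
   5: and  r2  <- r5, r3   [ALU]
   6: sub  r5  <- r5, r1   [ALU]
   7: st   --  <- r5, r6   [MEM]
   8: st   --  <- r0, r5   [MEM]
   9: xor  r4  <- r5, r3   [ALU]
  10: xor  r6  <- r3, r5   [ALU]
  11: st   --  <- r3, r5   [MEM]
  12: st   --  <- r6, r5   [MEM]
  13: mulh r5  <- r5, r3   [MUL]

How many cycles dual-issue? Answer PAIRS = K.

t=0 i0:or.ALU ; RAW r3
t=1 i1/i2:and.ALU/add.ALU ; pair
t=2 i3/i4:add.ALU/st.MEM ; pair
t=3 i5/i6:and.ALU/sub.ALU ; pair
t=4 i7:st.MEM ; no-port MEM/MEM
t=5 i8/i9:st.MEM/xor.ALU ; pair
t=6 i10/i11:xor.ALU/st.MEM ; pair
t=7 i12:st.MEM ; no-port MEM/MUL
t=8 i13:mulh.MUL ; tail

PAIRS = 5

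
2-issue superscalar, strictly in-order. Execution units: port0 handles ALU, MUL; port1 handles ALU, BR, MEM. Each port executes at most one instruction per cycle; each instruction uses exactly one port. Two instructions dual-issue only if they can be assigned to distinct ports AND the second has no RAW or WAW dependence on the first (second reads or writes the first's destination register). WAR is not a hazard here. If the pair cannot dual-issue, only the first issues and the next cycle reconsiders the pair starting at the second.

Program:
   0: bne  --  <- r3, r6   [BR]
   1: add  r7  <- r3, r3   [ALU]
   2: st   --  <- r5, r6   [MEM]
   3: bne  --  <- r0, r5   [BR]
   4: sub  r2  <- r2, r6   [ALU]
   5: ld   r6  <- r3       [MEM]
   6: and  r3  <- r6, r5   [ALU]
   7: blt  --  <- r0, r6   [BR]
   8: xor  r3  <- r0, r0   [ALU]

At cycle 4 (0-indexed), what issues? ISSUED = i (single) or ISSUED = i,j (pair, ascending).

ISSUED = 6,7

[0] i0&i1  bne;add  -- 2-wide
[1] i2  st  -- no-port MEM/BR
[2] i3&i4  bne;sub  -- 2-wide
[3] i5  ld  -- RAW r6
[4] i6&i7  and;blt  -- 2-wide
[5] i8  xor  -- tail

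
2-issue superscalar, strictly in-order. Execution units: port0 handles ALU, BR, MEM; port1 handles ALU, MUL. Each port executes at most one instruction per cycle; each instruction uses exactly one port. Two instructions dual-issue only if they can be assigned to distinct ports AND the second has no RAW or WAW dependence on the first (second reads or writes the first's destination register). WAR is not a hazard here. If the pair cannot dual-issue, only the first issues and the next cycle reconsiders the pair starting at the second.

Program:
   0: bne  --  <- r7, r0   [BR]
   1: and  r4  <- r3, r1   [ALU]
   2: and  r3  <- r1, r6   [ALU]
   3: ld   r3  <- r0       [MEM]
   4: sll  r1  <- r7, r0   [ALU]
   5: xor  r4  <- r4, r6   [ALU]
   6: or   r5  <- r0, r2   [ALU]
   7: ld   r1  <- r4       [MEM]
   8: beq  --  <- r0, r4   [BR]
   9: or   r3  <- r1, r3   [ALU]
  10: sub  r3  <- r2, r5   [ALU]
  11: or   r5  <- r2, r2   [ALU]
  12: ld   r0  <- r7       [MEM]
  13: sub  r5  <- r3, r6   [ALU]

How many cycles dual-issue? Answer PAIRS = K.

PAIRS = 6

c0: i0,i1 bne.BR+and.ALU  pair
c1: i2 and.ALU  WAW r3
c2: i3,i4 ld.MEM+sll.ALU  pair
c3: i5,i6 xor.ALU+or.ALU  pair
c4: i7 ld.MEM  no-port MEM/BR
c5: i8,i9 beq.BR+or.ALU  pair
c6: i10,i11 sub.ALU+or.ALU  pair
c7: i12,i13 ld.MEM+sub.ALU  pair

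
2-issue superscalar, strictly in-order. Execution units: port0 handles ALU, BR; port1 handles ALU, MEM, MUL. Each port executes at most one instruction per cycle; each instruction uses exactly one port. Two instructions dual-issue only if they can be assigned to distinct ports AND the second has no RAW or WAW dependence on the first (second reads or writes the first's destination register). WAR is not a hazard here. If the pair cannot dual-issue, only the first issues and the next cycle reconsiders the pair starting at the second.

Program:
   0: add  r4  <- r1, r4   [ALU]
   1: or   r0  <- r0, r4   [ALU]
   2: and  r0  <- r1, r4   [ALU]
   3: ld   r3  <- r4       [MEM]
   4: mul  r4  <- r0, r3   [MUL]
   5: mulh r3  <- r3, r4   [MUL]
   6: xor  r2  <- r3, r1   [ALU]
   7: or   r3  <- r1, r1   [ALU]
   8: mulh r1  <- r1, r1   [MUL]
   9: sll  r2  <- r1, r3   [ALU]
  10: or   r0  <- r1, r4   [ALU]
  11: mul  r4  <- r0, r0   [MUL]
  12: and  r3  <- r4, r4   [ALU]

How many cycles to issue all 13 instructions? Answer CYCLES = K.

  cy0 -> i0 (add.ALU) RAW r4
  cy1 -> i1 (or.ALU) WAW r0
  cy2 -> i2/i3 (and.ALU/ld.MEM) dual
  cy3 -> i4 (mul.MUL) no-port MUL/MUL
  cy4 -> i5 (mulh.MUL) RAW r3
  cy5 -> i6/i7 (xor.ALU/or.ALU) dual
  cy6 -> i8 (mulh.MUL) RAW r1
  cy7 -> i9/i10 (sll.ALU/or.ALU) dual
  cy8 -> i11 (mul.MUL) RAW r4
  cy9 -> i12 (and.ALU) tail

CYCLES = 10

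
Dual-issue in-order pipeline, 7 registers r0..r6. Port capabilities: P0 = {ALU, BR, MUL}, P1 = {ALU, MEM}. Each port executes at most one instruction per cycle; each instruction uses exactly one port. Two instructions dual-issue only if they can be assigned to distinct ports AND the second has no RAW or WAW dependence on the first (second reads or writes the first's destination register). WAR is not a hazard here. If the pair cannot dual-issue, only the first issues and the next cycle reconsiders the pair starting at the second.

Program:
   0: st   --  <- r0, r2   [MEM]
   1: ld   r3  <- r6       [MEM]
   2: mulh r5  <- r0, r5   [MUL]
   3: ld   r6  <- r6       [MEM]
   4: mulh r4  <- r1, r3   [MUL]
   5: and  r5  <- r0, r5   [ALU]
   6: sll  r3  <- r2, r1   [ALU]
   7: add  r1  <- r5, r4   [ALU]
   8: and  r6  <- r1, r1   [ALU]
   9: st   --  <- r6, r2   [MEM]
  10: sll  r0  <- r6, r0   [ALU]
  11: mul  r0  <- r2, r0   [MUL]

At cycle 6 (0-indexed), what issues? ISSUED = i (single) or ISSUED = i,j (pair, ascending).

0. st @i0  | no-port MEM/MEM
1. ld+mulh @i1&i2  | dual
2. ld+mulh @i3&i4  | dual
3. and+sll @i5&i6  | dual
4. add @i7  | RAW r1
5. and @i8  | RAW r6
6. st+sll @i9&i10  | dual
7. mul @i11  | tail

ISSUED = 9,10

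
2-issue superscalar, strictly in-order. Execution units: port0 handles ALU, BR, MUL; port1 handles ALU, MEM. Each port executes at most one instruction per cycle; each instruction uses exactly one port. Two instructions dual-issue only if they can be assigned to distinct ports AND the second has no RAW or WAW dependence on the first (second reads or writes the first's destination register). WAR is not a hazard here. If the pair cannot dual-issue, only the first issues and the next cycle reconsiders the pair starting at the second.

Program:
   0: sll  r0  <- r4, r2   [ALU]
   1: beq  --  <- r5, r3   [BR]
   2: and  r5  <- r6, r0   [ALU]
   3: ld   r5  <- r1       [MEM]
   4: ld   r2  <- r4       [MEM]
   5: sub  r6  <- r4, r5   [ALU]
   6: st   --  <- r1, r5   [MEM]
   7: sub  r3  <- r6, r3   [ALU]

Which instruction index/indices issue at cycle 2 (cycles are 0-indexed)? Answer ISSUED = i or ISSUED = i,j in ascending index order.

  cy0 -> i0&i1 (sll;beq) 2-wide
  cy1 -> i2 (and) WAW r5
  cy2 -> i3 (ld) no-port MEM/MEM
  cy3 -> i4&i5 (ld;sub) 2-wide
  cy4 -> i6&i7 (st;sub) 2-wide

ISSUED = 3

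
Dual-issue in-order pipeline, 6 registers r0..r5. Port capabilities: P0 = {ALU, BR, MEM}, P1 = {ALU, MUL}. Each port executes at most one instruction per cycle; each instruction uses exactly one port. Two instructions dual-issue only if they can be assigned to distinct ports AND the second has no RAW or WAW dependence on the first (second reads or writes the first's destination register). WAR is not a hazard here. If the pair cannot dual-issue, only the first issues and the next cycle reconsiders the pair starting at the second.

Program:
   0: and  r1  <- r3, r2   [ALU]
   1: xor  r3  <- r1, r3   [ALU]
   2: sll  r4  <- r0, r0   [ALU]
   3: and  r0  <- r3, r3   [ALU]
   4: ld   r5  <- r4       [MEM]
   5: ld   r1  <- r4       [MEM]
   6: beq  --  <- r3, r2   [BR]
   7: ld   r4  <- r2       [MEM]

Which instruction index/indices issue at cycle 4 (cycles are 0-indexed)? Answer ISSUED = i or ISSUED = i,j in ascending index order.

  cy0 -> i0 (and) RAW r1
  cy1 -> i1,i2 (xor;sll) pair
  cy2 -> i3,i4 (and;ld) pair
  cy3 -> i5 (ld) no-port MEM/BR
  cy4 -> i6 (beq) no-port BR/MEM
  cy5 -> i7 (ld) tail

ISSUED = 6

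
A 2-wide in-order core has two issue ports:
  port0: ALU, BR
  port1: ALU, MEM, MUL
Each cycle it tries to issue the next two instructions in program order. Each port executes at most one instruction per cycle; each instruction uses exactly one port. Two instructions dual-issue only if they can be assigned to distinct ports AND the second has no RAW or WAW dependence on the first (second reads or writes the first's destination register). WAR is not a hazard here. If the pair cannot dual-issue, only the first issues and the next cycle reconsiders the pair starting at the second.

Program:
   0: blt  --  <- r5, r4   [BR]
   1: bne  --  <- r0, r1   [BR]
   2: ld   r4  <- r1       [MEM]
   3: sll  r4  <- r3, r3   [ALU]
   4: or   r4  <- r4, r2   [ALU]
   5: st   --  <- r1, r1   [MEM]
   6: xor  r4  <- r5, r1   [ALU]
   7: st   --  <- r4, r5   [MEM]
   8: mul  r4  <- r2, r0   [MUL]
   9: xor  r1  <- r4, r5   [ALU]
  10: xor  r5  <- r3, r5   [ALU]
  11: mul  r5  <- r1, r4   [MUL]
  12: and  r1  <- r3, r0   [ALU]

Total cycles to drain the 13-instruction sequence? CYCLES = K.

t=0 i0:blt.BR ; no-port BR/BR
t=1 i1&i2:bne.BR;ld.MEM ; 2-wide
t=2 i3:sll.ALU ; RAW+WAW r4
t=3 i4&i5:or.ALU;st.MEM ; 2-wide
t=4 i6:xor.ALU ; RAW r4
t=5 i7:st.MEM ; no-port MEM/MUL
t=6 i8:mul.MUL ; RAW r4
t=7 i9&i10:xor.ALU;xor.ALU ; 2-wide
t=8 i11&i12:mul.MUL;and.ALU ; 2-wide

CYCLES = 9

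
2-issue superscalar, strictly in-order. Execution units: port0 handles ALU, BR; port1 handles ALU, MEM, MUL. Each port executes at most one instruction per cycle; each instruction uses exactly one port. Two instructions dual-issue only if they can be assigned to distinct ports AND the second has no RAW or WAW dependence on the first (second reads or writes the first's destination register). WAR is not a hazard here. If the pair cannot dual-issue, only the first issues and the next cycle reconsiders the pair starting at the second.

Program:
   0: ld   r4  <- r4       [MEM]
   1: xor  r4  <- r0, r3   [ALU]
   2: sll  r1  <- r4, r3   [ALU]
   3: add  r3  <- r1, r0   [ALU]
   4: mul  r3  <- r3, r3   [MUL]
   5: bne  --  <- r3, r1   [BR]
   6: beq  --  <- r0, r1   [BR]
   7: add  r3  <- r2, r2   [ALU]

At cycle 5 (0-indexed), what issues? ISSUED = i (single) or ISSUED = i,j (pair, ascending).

ISSUED = 5

0. ld @i0  | WAW r4
1. xor @i1  | RAW r4
2. sll @i2  | RAW r1
3. add @i3  | RAW+WAW r3
4. mul @i4  | RAW r3
5. bne @i5  | no-port BR/BR
6. beq/add @i6/i7  | 2-wide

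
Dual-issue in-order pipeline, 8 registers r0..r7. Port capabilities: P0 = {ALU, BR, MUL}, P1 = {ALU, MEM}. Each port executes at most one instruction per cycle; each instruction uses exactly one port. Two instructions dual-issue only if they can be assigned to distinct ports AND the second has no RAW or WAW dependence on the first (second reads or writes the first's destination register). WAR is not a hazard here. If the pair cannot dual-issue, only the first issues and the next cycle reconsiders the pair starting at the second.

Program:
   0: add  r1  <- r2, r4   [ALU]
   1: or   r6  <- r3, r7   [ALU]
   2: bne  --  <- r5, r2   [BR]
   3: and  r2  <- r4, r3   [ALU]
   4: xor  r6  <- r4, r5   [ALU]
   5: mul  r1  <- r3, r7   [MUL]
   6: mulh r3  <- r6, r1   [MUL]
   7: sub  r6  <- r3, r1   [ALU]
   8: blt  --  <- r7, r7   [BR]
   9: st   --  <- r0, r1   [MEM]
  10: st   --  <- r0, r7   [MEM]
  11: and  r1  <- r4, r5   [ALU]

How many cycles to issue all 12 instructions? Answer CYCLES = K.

c0: i0+i1 add.ALU or.ALU  2-wide
c1: i2+i3 bne.BR and.ALU  2-wide
c2: i4+i5 xor.ALU mul.MUL  2-wide
c3: i6 mulh.MUL  RAW r3
c4: i7+i8 sub.ALU blt.BR  2-wide
c5: i9 st.MEM  no-port MEM/MEM
c6: i10+i11 st.MEM and.ALU  2-wide

CYCLES = 7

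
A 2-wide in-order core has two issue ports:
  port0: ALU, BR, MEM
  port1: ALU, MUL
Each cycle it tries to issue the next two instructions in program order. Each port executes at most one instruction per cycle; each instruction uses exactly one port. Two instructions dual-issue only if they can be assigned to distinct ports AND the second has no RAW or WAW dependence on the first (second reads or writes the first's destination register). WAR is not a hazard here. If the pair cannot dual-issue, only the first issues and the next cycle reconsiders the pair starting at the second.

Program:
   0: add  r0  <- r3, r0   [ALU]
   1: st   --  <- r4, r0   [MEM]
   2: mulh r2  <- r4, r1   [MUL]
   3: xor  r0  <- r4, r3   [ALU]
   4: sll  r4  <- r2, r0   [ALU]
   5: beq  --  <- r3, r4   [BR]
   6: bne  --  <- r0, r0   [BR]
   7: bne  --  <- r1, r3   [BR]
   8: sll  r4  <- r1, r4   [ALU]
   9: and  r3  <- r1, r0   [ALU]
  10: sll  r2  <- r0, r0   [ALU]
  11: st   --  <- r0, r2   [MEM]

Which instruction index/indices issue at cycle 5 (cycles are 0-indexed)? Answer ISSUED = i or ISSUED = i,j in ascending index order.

#0 head=0: add i0 RAW r0
#1 head=1: st mulh i1,i2 2-wide
#2 head=3: xor i3 RAW r0
#3 head=4: sll i4 RAW r4
#4 head=5: beq i5 no-port BR/BR
#5 head=6: bne i6 no-port BR/BR
#6 head=7: bne sll i7,i8 2-wide
#7 head=9: and sll i9,i10 2-wide
#8 head=11: st i11 tail

ISSUED = 6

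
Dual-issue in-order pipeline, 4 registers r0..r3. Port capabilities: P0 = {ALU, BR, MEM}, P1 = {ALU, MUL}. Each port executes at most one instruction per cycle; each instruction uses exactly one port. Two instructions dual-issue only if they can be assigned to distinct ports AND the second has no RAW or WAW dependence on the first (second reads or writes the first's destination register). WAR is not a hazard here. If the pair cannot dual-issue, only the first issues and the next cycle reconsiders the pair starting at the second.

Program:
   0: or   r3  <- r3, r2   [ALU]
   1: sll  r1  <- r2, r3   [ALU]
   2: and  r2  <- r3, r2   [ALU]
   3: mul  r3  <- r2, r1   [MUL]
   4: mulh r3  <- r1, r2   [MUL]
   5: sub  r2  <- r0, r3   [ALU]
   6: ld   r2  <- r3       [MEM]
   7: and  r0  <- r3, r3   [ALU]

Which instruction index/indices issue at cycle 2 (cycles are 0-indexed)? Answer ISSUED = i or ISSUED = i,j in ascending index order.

  cy0 -> i0 (or) RAW r3
  cy1 -> i1+i2 (sll+and) 2-wide
  cy2 -> i3 (mul) no-port MUL/MUL
  cy3 -> i4 (mulh) RAW r3
  cy4 -> i5 (sub) WAW r2
  cy5 -> i6+i7 (ld+and) 2-wide

ISSUED = 3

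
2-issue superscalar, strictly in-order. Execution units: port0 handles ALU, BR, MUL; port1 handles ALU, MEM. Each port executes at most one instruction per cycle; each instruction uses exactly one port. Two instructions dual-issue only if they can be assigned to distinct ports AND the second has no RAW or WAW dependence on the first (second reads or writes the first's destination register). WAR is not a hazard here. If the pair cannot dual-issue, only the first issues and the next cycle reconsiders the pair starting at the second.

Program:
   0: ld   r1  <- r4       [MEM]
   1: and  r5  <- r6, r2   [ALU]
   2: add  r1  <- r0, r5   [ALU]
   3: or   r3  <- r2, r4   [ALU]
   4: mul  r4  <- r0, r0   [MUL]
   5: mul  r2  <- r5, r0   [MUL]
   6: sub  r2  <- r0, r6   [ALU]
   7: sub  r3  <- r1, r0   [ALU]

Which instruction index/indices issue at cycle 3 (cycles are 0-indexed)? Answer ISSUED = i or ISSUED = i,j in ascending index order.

ISSUED = 5

c0: i0/i1 ld;and  dual
c1: i2/i3 add;or  dual
c2: i4 mul  no-port MUL/MUL
c3: i5 mul  WAW r2
c4: i6/i7 sub;sub  dual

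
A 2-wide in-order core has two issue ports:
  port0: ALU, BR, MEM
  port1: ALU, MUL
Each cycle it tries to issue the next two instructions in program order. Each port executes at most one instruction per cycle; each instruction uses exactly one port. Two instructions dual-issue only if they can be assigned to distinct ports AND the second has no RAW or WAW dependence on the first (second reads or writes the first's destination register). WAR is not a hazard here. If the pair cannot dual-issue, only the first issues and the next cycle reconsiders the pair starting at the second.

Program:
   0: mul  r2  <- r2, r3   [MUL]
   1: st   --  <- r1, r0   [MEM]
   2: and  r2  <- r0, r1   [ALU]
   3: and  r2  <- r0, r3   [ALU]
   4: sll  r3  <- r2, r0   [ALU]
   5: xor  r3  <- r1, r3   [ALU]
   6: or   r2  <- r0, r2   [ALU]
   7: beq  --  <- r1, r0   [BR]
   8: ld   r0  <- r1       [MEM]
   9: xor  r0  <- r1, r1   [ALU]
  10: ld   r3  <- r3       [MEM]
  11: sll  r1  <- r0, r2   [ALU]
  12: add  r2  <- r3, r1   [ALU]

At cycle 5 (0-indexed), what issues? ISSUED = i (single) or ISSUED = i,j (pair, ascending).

  cy0 -> i0&i1 (mul.MUL/st.MEM) 2-wide
  cy1 -> i2 (and.ALU) WAW r2
  cy2 -> i3 (and.ALU) RAW r2
  cy3 -> i4 (sll.ALU) RAW+WAW r3
  cy4 -> i5&i6 (xor.ALU/or.ALU) 2-wide
  cy5 -> i7 (beq.BR) no-port BR/MEM
  cy6 -> i8 (ld.MEM) WAW r0
  cy7 -> i9&i10 (xor.ALU/ld.MEM) 2-wide
  cy8 -> i11 (sll.ALU) RAW r1
  cy9 -> i12 (add.ALU) tail

ISSUED = 7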